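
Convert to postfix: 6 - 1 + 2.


Left to right (same or higher precedence on left)
Postfix: 6 1 - 2 +


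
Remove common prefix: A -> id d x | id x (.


Common prefix: 'id'
Factored: A -> id A', A' -> d x | x (


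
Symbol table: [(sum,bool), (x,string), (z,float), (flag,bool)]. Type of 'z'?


Lookup 'z' → type float


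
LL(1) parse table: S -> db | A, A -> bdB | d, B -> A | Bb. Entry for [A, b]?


For [A, b]: 'b' ∈ FIRST(bdB)
Entry: A -> bdB


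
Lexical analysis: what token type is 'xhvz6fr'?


Pattern: letter/underscore followed by alphanumerics, not a keyword
Type: IDENTIFIER


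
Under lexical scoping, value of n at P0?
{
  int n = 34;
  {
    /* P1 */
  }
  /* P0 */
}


n declared in the same block as P0
n = 34


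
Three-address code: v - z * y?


Break into single-operator statements:
t1 = z * y
t2 = v - t1


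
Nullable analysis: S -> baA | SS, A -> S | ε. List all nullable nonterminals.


A nonterminal is nullable iff some alternative derives ε (directly, or every symbol in it is nullable)
Nullable: {A}


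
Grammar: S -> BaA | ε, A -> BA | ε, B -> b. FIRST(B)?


Per alternative of B: FIRST(b) = {b}
FIRST(B) = {b}


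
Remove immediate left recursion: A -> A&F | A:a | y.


Left-recursive alternatives: A&F, A:a; non-recursive: y
Introduce A': A -> yA', A' -> &FA' | :aA' | ε


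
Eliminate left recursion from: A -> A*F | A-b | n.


Left-recursive alternatives: A*F, A-b; non-recursive: n
Introduce A': A -> nA', A' -> *FA' | -bA' | ε


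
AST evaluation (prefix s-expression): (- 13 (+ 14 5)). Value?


Evaluate inner: (+ 14 5) = 19
Evaluate root: (- 13 19) = -6
Result: -6


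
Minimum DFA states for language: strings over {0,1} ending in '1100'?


Track the longest suffix of input matching a prefix of '1100': 5 classes (prefixes of length 0..4)
Minimal DFA: 5 states


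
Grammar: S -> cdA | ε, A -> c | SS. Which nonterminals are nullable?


A nonterminal is nullable iff some alternative derives ε (directly, or every symbol in it is nullable)
Nullable: {A, S}


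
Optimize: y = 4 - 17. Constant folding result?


4 - 17 = -13 at compile time
Optimized: y = -13


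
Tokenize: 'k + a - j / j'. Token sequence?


Scan left to right, longest-match per lexeme
Tokens: ID(k), OP(+), ID(a), OP(-), ID(j), OP(/), ID(j)


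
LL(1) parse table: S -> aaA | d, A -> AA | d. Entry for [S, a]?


For [S, a]: 'a' ∈ FIRST(aaA)
Entry: S -> aaA


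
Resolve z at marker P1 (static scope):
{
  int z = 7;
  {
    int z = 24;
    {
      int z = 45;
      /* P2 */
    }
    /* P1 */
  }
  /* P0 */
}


z declared in the same block as P1
z = 24


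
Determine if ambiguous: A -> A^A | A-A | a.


'a^a-a' has two parse trees (no precedence encoded between ^ and -)
Ambiguous


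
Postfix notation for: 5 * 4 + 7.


Left to right (same or higher precedence on left)
Postfix: 5 4 * 7 +


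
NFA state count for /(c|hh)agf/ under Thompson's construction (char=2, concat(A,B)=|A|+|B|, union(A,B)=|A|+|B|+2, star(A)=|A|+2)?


Syntax tree has 6 char leaf(s), 1 union(s), 0 star(s)
chars contribute 6×2 = 12; each union adds +2; each star adds +2
Total: 12 + 2 + 0 = 14 states


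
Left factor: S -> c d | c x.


Common prefix: 'c'
Factored: S -> c S', S' -> d | x


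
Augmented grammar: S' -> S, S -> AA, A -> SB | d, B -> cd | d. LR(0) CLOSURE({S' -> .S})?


Start: S' -> .S
For each item with dot before a nonterminal B, add B -> .γ for every B-production
Closure: [S' -> .S, S -> .AA, A -> .SB, A -> .d]


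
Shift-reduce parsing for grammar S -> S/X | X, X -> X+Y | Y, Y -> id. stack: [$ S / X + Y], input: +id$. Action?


handle 'X+Y' on top
Action: reduce (X -> X+Y)


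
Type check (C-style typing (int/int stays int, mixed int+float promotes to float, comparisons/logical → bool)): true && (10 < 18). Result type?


Operand types: bool && bool
Rule: logical operators take bool operands and yield bool
Result type: bool


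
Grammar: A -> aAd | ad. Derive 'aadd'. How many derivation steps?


Derivation: A => aAd => aadd
Steps: 2


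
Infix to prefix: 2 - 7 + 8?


left-to-right (same/higher precedence on left): tree is (+ (- 2 7) 8)
Prefix: + - 2 7 8


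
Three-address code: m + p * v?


Break into single-operator statements:
t1 = p * v
t2 = m + t1


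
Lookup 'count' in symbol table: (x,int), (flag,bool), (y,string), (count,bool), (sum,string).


Lookup 'count' → type bool


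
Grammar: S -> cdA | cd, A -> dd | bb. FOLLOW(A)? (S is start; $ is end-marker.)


$ ∈ FOLLOW(S). For each A -> αBβ: add FIRST(β)\{ε} to FOLLOW(B); if β nullable, add FOLLOW(A).
FOLLOW(A) = {$}


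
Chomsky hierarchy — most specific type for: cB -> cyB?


LHS has context (more than one symbol) and |LHS| ≤ |RHS|
Classification: Type 1 (Context-Sensitive)


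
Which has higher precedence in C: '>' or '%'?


'%' is multiplicative (level 10); '>' is relational (level 7)
Higher level binds tighter
'%' has higher precedence than '>'


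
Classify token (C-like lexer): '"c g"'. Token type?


Pattern: double-quoted sequence
Type: STRING_LITERAL


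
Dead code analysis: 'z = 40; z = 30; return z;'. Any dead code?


first assignment to z is overwritten before any read
Dead: 'z = 40'


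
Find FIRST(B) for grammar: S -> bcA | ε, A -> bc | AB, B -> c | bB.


Per alternative of B: FIRST(c) = {c}; FIRST(bB) = {b}
FIRST(B) = {b, c}


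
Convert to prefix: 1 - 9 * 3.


'*' binds tighter: tree is (- 1 (* 9 3))
Prefix: - 1 * 9 3


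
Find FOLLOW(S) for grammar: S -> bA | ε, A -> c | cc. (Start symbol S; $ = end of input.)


$ ∈ FOLLOW(S). For each A -> αBβ: add FIRST(β)\{ε} to FOLLOW(B); if β nullable, add FOLLOW(A).
FOLLOW(S) = {$}


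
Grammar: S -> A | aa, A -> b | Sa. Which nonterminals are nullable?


A nonterminal is nullable iff some alternative derives ε (directly, or every symbol in it is nullable)
Nullable: {}


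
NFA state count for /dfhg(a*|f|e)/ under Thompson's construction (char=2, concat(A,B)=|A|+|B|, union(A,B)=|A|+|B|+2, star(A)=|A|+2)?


Syntax tree has 7 char leaf(s), 2 union(s), 1 star(s)
chars contribute 7×2 = 14; each union adds +2; each star adds +2
Total: 14 + 4 + 2 = 20 states


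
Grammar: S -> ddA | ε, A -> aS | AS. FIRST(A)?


Per alternative of A: FIRST(aS) = {a}; FIRST(AS) = {a}
FIRST(A) = {a}


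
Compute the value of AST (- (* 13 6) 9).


Evaluate inner: (* 13 6) = 78
Evaluate root: (- 78 9) = 69
Result: 69


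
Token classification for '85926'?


Pattern: digits only
Type: INTEGER_LITERAL


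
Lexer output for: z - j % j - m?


Scan left to right, longest-match per lexeme
Tokens: ID(z), OP(-), ID(j), OP(%), ID(j), OP(-), ID(m)


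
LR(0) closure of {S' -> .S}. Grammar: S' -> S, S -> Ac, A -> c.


Start: S' -> .S
For each item with dot before a nonterminal B, add B -> .γ for every B-production
Closure: [S' -> .S, S -> .Ac, A -> .c]


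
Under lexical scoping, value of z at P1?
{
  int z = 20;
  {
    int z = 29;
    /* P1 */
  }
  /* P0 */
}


z declared in the same block as P1
z = 29


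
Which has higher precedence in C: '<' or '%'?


'%' is multiplicative (level 10); '<' is relational (level 7)
Higher level binds tighter
'%' has higher precedence than '<'


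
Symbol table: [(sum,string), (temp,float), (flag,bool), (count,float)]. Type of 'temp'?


Lookup 'temp' → type float


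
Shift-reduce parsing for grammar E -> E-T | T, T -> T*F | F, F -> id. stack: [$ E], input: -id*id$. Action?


shift '-' to continue E -> E-T
Action: shift


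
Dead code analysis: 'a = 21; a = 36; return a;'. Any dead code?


first assignment to a is overwritten before any read
Dead: 'a = 21'


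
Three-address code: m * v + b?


Break into single-operator statements:
t1 = m * v
t2 = t1 + b


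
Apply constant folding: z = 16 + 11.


16 + 11 = 27 at compile time
Optimized: z = 27


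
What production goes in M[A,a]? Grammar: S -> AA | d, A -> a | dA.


For [A, a]: 'a' ∈ FIRST(a)
Entry: A -> a


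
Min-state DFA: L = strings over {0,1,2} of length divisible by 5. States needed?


Track length mod 5: states 0..4, accept at 0
Minimal DFA: 5 states


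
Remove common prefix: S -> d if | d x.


Common prefix: 'd'
Factored: S -> d S', S' -> if | x


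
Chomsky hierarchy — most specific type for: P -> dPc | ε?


Single nonterminal LHS, but d^n c^n is not regular
Classification: Type 2 (Context-Free)


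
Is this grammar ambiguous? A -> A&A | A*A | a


'a&a*a' has two parse trees (no precedence encoded between & and *)
Ambiguous


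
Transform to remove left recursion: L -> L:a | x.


Left-recursive alternatives: L:a; non-recursive: x
Introduce L': L -> xL', L' -> :aL' | ε


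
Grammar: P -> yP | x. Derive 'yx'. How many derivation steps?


Derivation: P => yP => yx
Steps: 2


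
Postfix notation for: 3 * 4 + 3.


Left to right (same or higher precedence on left)
Postfix: 3 4 * 3 +


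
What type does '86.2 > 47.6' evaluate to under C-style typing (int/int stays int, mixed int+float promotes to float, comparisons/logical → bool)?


Operand types: float > float
Rule: comparison yields bool
Result type: bool


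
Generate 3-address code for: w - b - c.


Break into single-operator statements:
t1 = w - b
t2 = t1 - c


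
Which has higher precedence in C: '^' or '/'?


'/' is multiplicative (level 10); '^' is bitwise XOR (level 4)
Higher level binds tighter
'/' has higher precedence than '^'


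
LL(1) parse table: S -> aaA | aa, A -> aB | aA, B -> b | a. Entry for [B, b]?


For [B, b]: 'b' ∈ FIRST(b)
Entry: B -> b


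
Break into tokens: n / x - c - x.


Scan left to right, longest-match per lexeme
Tokens: ID(n), OP(/), ID(x), OP(-), ID(c), OP(-), ID(x)


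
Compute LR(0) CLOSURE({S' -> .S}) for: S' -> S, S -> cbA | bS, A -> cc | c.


Start: S' -> .S
For each item with dot before a nonterminal B, add B -> .γ for every B-production
Closure: [S' -> .S, S -> .cbA, S -> .bS]


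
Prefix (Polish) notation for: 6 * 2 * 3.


left-to-right (same/higher precedence on left): tree is (* (* 6 2) 3)
Prefix: * * 6 2 3


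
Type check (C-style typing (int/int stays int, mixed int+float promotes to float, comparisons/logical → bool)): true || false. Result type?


Operand types: bool || bool
Rule: logical operators take bool operands and yield bool
Result type: bool


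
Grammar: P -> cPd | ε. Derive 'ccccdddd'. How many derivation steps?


Derivation: P => cPd => ccPdd => cccPddd => ccccPdddd => ccccdddd
Steps: 5


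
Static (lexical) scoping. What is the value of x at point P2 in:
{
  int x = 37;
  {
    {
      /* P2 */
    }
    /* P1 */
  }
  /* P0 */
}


P2's block does not declare x; resolves to the enclosing declaration at depth 0
x = 37


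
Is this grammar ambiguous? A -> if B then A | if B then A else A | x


dangling else: 'if B then if B then x else x' parses two ways
Ambiguous


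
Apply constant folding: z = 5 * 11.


5 * 11 = 55 at compile time
Optimized: z = 55


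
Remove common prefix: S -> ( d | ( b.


Common prefix: '('
Factored: S -> ( S', S' -> d | b


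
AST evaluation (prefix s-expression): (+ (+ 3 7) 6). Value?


Evaluate inner: (+ 3 7) = 10
Evaluate root: (+ 10 6) = 16
Result: 16


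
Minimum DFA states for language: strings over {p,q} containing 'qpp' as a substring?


KMP-style automaton: 3 progress states + 1 absorbing accept = 4
Minimal DFA: 4 states


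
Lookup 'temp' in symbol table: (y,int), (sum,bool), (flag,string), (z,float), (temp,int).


Lookup 'temp' → type int


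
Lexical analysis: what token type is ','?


Pattern: delimiter/punctuation
Type: PUNCTUATION


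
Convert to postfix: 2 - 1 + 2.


Left to right (same or higher precedence on left)
Postfix: 2 1 - 2 +


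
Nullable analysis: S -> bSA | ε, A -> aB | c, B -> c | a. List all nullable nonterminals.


A nonterminal is nullable iff some alternative derives ε (directly, or every symbol in it is nullable)
Nullable: {S}


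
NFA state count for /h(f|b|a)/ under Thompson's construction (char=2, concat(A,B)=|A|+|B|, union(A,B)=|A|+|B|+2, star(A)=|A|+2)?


Syntax tree has 4 char leaf(s), 2 union(s), 0 star(s)
chars contribute 4×2 = 8; each union adds +2; each star adds +2
Total: 8 + 4 + 0 = 12 states


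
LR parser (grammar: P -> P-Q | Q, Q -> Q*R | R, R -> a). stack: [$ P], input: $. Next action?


start symbol P on stack, input exhausted
Action: accept


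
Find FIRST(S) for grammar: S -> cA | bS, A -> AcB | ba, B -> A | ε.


Per alternative of S: FIRST(cA) = {c}; FIRST(bS) = {b}
FIRST(S) = {b, c}


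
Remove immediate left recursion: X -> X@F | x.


Left-recursive alternatives: X@F; non-recursive: x
Introduce X': X -> xX', X' -> @FX' | ε


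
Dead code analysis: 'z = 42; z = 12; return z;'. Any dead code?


first assignment to z is overwritten before any read
Dead: 'z = 42'


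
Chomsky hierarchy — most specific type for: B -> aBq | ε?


Single nonterminal LHS, but a^n q^n is not regular
Classification: Type 2 (Context-Free)


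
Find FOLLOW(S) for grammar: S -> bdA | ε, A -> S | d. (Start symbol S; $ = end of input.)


$ ∈ FOLLOW(S). For each A -> αBβ: add FIRST(β)\{ε} to FOLLOW(B); if β nullable, add FOLLOW(A).
FOLLOW(S) = {$}


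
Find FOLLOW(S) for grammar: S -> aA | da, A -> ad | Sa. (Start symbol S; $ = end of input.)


$ ∈ FOLLOW(S). For each A -> αBβ: add FIRST(β)\{ε} to FOLLOW(B); if β nullable, add FOLLOW(A).
FOLLOW(S) = {$, a}


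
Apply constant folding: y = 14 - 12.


14 - 12 = 2 at compile time
Optimized: y = 2


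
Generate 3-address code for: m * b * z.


Break into single-operator statements:
t1 = m * b
t2 = t1 * z


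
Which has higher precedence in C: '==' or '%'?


'%' is multiplicative (level 10); '==' is equality (level 6)
Higher level binds tighter
'%' has higher precedence than '=='


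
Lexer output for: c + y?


Scan left to right, longest-match per lexeme
Tokens: ID(c), OP(+), ID(y)


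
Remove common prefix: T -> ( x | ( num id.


Common prefix: '('
Factored: T -> ( T', T' -> x | num id


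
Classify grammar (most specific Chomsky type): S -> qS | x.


Right-linear: every RHS is a terminal or a terminal followed by one nonterminal
Classification: Type 3 (Regular)


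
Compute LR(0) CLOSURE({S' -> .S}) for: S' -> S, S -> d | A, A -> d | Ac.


Start: S' -> .S
For each item with dot before a nonterminal B, add B -> .γ for every B-production
Closure: [S' -> .S, S -> .d, S -> .A, A -> .d, A -> .Ac]


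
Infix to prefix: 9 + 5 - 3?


left-to-right (same/higher precedence on left): tree is (- (+ 9 5) 3)
Prefix: - + 9 5 3


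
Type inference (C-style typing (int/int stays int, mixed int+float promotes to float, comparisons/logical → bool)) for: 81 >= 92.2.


Operand types: int >= float
Rule: comparison yields bool
Result type: bool


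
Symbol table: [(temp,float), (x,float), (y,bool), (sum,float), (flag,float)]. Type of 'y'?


Lookup 'y' → type bool


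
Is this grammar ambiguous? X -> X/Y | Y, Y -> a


precedence layered via separate nonterminal Y: deterministic
Unambiguous


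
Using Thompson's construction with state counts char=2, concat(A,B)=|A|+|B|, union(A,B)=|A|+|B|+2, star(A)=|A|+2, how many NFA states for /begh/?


Syntax tree has 4 char leaf(s), 0 union(s), 0 star(s)
chars contribute 4×2 = 8; each union adds +2; each star adds +2
Total: 8 + 0 + 0 = 8 states


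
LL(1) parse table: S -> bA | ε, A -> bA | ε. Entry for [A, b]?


For [A, b]: 'b' ∈ FIRST(bA)
Entry: A -> bA


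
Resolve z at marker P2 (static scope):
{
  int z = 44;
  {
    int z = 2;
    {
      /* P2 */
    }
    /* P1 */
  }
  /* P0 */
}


P2's block does not declare z; resolves to the enclosing declaration at depth 1
z = 2


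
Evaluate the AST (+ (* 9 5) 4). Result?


Evaluate inner: (* 9 5) = 45
Evaluate root: (+ 45 4) = 49
Result: 49


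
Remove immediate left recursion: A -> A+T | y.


Left-recursive alternatives: A+T; non-recursive: y
Introduce A': A -> yA', A' -> +TA' | ε


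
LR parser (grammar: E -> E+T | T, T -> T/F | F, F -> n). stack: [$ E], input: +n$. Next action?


shift '+' to continue E -> E+T
Action: shift


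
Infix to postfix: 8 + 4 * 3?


* has higher precedence, evaluate 4*3 first
Postfix: 8 4 3 * +


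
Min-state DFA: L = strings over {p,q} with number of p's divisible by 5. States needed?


Track (count of p) mod 5: states 0..4, accept at 0
Minimal DFA: 5 states


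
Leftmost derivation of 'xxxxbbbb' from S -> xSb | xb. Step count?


Derivation: S => xSb => xxSbb => xxxSbbb => xxxxbbbb
Steps: 4


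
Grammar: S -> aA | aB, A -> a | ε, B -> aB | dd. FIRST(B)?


Per alternative of B: FIRST(aB) = {a}; FIRST(dd) = {d}
FIRST(B) = {a, d}


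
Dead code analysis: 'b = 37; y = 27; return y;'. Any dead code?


b is assigned but never read
Dead: 'b = 37'


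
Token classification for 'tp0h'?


Pattern: letter/underscore followed by alphanumerics, not a keyword
Type: IDENTIFIER


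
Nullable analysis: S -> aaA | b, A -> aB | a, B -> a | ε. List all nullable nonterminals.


A nonterminal is nullable iff some alternative derives ε (directly, or every symbol in it is nullable)
Nullable: {B}


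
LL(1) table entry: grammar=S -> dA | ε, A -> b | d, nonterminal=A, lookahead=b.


For [A, b]: 'b' ∈ FIRST(b)
Entry: A -> b


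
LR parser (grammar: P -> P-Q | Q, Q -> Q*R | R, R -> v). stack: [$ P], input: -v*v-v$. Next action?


shift '-' to continue P -> P-Q
Action: shift


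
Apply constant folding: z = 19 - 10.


19 - 10 = 9 at compile time
Optimized: z = 9


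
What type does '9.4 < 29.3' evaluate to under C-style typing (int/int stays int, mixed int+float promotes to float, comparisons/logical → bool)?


Operand types: float < float
Rule: comparison yields bool
Result type: bool


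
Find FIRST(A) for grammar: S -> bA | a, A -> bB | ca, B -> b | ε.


Per alternative of A: FIRST(bB) = {b}; FIRST(ca) = {c}
FIRST(A) = {b, c}


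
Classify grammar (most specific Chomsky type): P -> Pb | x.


Left-linear: every RHS is a terminal or one nonterminal followed by a terminal
Classification: Type 3 (Regular)


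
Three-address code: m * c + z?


Break into single-operator statements:
t1 = m * c
t2 = t1 + z


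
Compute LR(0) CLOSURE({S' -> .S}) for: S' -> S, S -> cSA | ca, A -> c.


Start: S' -> .S
For each item with dot before a nonterminal B, add B -> .γ for every B-production
Closure: [S' -> .S, S -> .cSA, S -> .ca]


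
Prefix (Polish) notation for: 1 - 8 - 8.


left-to-right (same/higher precedence on left): tree is (- (- 1 8) 8)
Prefix: - - 1 8 8


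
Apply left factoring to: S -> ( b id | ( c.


Common prefix: '('
Factored: S -> ( S', S' -> b id | c


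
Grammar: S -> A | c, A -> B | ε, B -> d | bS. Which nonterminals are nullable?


A nonterminal is nullable iff some alternative derives ε (directly, or every symbol in it is nullable)
Nullable: {A, S}


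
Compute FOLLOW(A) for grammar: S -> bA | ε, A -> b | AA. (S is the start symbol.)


$ ∈ FOLLOW(S). For each A -> αBβ: add FIRST(β)\{ε} to FOLLOW(B); if β nullable, add FOLLOW(A).
FOLLOW(A) = {$, b}


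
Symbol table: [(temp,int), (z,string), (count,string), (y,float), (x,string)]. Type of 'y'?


Lookup 'y' → type float


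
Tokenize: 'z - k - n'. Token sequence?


Scan left to right, longest-match per lexeme
Tokens: ID(z), OP(-), ID(k), OP(-), ID(n)


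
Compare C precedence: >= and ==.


'>=' is relational (level 7); '==' is equality (level 6)
Higher level binds tighter
'>=' has higher precedence than '=='


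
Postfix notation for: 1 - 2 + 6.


Left to right (same or higher precedence on left)
Postfix: 1 2 - 6 +


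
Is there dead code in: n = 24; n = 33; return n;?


first assignment to n is overwritten before any read
Dead: 'n = 24'


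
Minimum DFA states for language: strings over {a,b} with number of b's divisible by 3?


Track (count of b) mod 3: states 0..2, accept at 0
Minimal DFA: 3 states


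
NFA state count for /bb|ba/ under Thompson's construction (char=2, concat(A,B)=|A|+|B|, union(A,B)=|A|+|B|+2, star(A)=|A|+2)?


Syntax tree has 4 char leaf(s), 1 union(s), 0 star(s)
chars contribute 4×2 = 8; each union adds +2; each star adds +2
Total: 8 + 2 + 0 = 10 states


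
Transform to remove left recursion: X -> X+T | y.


Left-recursive alternatives: X+T; non-recursive: y
Introduce X': X -> yX', X' -> +TX' | ε


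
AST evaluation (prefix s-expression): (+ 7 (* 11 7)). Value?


Evaluate inner: (* 11 7) = 77
Evaluate root: (+ 7 77) = 84
Result: 84


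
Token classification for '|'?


Pattern: operator symbol
Type: OPERATOR


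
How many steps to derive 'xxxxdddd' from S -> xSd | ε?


Derivation: S => xSd => xxSdd => xxxSddd => xxxxSdddd => xxxxdddd
Steps: 5


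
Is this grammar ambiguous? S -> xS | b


right-linear, alternatives start with distinct terminals 'x' vs 'b': unique leftmost derivation
Unambiguous


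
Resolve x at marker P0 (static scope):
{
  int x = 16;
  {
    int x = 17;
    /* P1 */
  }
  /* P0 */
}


x declared in the same block as P0
x = 16


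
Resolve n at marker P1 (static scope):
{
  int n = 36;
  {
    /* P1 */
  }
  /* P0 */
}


P1's block does not declare n; resolves to the enclosing declaration at depth 0
n = 36


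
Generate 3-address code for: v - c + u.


Break into single-operator statements:
t1 = v - c
t2 = t1 + u


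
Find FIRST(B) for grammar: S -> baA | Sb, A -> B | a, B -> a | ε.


Per alternative of B: FIRST(a) = {a}; FIRST(ε) = {ε}
FIRST(B) = {a, ε}


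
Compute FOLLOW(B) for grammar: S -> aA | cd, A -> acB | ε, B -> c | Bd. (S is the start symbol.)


$ ∈ FOLLOW(S). For each A -> αBβ: add FIRST(β)\{ε} to FOLLOW(B); if β nullable, add FOLLOW(A).
FOLLOW(B) = {$, d}


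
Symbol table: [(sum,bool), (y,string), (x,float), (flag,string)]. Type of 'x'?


Lookup 'x' → type float


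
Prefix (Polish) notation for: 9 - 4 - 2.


left-to-right (same/higher precedence on left): tree is (- (- 9 4) 2)
Prefix: - - 9 4 2


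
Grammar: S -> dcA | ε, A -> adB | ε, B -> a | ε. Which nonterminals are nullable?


A nonterminal is nullable iff some alternative derives ε (directly, or every symbol in it is nullable)
Nullable: {A, B, S}


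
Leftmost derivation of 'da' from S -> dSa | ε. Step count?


Derivation: S => dSa => da
Steps: 2


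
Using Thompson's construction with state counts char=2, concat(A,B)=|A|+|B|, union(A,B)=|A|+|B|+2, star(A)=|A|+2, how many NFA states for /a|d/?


Syntax tree has 2 char leaf(s), 1 union(s), 0 star(s)
chars contribute 2×2 = 4; each union adds +2; each star adds +2
Total: 4 + 2 + 0 = 6 states


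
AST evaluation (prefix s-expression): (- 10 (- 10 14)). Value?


Evaluate inner: (- 10 14) = -4
Evaluate root: (- 10 -4) = 14
Result: 14


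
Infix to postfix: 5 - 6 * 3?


* has higher precedence, evaluate 6*3 first
Postfix: 5 6 3 * -


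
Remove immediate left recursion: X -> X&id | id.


Left-recursive alternatives: X&id; non-recursive: id
Introduce X': X -> idX', X' -> &idX' | ε


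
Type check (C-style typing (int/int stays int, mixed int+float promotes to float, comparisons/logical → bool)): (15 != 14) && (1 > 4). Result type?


Operand types: bool && bool
Rule: logical operators take bool operands and yield bool
Result type: bool


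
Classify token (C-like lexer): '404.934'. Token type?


Pattern: digits with a decimal point
Type: FLOAT_LITERAL


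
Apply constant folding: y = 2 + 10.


2 + 10 = 12 at compile time
Optimized: y = 12


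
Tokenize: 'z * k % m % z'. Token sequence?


Scan left to right, longest-match per lexeme
Tokens: ID(z), OP(*), ID(k), OP(%), ID(m), OP(%), ID(z)


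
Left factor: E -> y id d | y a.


Common prefix: 'y'
Factored: E -> y E', E' -> id d | a


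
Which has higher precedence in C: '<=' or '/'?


'/' is multiplicative (level 10); '<=' is relational (level 7)
Higher level binds tighter
'/' has higher precedence than '<='


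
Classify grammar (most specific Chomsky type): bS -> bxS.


LHS has context (more than one symbol) and |LHS| ≤ |RHS|
Classification: Type 1 (Context-Sensitive)


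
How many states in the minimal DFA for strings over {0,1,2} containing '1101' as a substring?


KMP-style automaton: 4 progress states + 1 absorbing accept = 5
Minimal DFA: 5 states


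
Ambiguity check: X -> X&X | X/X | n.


'n&n/n' has two parse trees (no precedence encoded between & and /)
Ambiguous


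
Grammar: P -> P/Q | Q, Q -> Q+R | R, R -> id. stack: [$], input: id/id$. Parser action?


no handle on stack; shift 'id'
Action: shift


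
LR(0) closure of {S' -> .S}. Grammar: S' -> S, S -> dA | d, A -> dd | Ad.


Start: S' -> .S
For each item with dot before a nonterminal B, add B -> .γ for every B-production
Closure: [S' -> .S, S -> .dA, S -> .d]


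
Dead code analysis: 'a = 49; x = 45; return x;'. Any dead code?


a is assigned but never read
Dead: 'a = 49'


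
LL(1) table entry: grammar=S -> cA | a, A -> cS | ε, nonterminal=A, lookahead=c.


For [A, c]: 'c' ∈ FIRST(cS)
Entry: A -> cS


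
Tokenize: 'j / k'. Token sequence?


Scan left to right, longest-match per lexeme
Tokens: ID(j), OP(/), ID(k)


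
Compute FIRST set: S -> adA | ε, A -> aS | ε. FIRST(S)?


Per alternative of S: FIRST(adA) = {a}; FIRST(ε) = {ε}
FIRST(S) = {a, ε}


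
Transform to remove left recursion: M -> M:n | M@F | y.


Left-recursive alternatives: M:n, M@F; non-recursive: y
Introduce M': M -> yM', M' -> :nM' | @FM' | ε


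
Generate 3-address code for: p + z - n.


Break into single-operator statements:
t1 = p + z
t2 = t1 - n


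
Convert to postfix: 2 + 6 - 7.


Left to right (same or higher precedence on left)
Postfix: 2 6 + 7 -


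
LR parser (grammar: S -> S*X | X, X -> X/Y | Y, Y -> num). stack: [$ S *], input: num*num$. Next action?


no handle ('S*' is not any RHS); shift 'num'
Action: shift


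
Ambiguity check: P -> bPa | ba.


balanced b^n…a^n: each string has a unique parse
Unambiguous


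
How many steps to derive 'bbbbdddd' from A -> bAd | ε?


Derivation: A => bAd => bbAdd => bbbAddd => bbbbAdddd => bbbbdddd
Steps: 5


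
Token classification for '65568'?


Pattern: digits only
Type: INTEGER_LITERAL


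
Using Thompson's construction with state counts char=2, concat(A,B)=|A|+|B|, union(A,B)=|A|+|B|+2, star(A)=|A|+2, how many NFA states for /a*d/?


Syntax tree has 2 char leaf(s), 0 union(s), 1 star(s)
chars contribute 2×2 = 4; each union adds +2; each star adds +2
Total: 4 + 0 + 2 = 6 states


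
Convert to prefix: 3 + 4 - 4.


left-to-right (same/higher precedence on left): tree is (- (+ 3 4) 4)
Prefix: - + 3 4 4


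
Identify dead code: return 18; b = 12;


statement follows a return and is unreachable
Dead: 'b = 12'


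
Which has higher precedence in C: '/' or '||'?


'/' is multiplicative (level 10); '||' is logical OR (level 1)
Higher level binds tighter
'/' has higher precedence than '||'


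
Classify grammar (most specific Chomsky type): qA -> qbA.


LHS has context (more than one symbol) and |LHS| ≤ |RHS|
Classification: Type 1 (Context-Sensitive)


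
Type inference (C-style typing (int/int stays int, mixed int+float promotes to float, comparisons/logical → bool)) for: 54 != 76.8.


Operand types: int != float
Rule: comparison yields bool
Result type: bool


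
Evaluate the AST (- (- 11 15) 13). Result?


Evaluate inner: (- 11 15) = -4
Evaluate root: (- -4 13) = -17
Result: -17


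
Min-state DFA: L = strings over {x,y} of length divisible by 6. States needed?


Track length mod 6: states 0..5, accept at 0
Minimal DFA: 6 states


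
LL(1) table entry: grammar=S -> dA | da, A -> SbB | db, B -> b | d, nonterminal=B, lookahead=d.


For [B, d]: 'd' ∈ FIRST(d)
Entry: B -> d


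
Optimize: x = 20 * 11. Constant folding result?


20 * 11 = 220 at compile time
Optimized: x = 220


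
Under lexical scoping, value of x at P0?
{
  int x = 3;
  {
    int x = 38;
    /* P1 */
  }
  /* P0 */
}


x declared in the same block as P0
x = 3


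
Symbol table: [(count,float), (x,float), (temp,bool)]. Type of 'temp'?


Lookup 'temp' → type bool


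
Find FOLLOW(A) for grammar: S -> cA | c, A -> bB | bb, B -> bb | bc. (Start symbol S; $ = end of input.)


$ ∈ FOLLOW(S). For each A -> αBβ: add FIRST(β)\{ε} to FOLLOW(B); if β nullable, add FOLLOW(A).
FOLLOW(A) = {$}


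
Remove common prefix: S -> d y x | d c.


Common prefix: 'd'
Factored: S -> d S', S' -> y x | c


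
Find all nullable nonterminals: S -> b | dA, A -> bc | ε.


A nonterminal is nullable iff some alternative derives ε (directly, or every symbol in it is nullable)
Nullable: {A}


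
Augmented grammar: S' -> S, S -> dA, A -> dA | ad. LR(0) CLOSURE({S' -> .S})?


Start: S' -> .S
For each item with dot before a nonterminal B, add B -> .γ for every B-production
Closure: [S' -> .S, S -> .dA]


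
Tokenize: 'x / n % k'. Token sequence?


Scan left to right, longest-match per lexeme
Tokens: ID(x), OP(/), ID(n), OP(%), ID(k)


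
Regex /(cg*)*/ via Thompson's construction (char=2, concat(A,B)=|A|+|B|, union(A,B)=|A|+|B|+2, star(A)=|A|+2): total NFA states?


Syntax tree has 2 char leaf(s), 0 union(s), 2 star(s)
chars contribute 2×2 = 4; each union adds +2; each star adds +2
Total: 4 + 0 + 4 = 8 states


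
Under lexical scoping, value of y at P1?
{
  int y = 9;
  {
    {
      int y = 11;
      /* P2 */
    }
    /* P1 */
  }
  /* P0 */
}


P1's block does not declare y; resolves to the enclosing declaration at depth 0
y = 9


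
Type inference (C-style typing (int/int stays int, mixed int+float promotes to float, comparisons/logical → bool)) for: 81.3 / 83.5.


Operand types: float / float
Rule: mixed int/float promotes to float; int/int stays int
Result type: float


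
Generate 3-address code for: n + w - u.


Break into single-operator statements:
t1 = n + w
t2 = t1 - u


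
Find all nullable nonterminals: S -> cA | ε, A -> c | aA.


A nonterminal is nullable iff some alternative derives ε (directly, or every symbol in it is nullable)
Nullable: {S}


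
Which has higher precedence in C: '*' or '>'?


'*' is multiplicative (level 10); '>' is relational (level 7)
Higher level binds tighter
'*' has higher precedence than '>'


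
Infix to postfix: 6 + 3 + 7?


Left to right (same or higher precedence on left)
Postfix: 6 3 + 7 +


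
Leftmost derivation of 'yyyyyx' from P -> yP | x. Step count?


Derivation: P => yP => yyP => yyyP => yyyyP => yyyyyP => yyyyyx
Steps: 6


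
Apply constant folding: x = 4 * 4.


4 * 4 = 16 at compile time
Optimized: x = 16


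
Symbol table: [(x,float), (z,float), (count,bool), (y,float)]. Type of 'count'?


Lookup 'count' → type bool


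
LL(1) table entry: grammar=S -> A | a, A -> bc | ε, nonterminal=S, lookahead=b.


For [S, b]: 'b' ∈ FIRST(A)
Entry: S -> A


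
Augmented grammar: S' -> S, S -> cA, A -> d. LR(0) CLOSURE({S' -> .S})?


Start: S' -> .S
For each item with dot before a nonterminal B, add B -> .γ for every B-production
Closure: [S' -> .S, S -> .cA]


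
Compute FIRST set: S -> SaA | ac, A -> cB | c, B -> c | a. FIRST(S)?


Per alternative of S: FIRST(SaA) = {a}; FIRST(ac) = {a}
FIRST(S) = {a}


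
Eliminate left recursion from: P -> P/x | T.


Left-recursive alternatives: P/x; non-recursive: T
Introduce P': P -> TP', P' -> /xP' | ε


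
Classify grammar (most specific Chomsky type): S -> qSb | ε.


Single nonterminal LHS, but q^n b^n is not regular
Classification: Type 2 (Context-Free)


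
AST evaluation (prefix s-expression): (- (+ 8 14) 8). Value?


Evaluate inner: (+ 8 14) = 22
Evaluate root: (- 22 8) = 14
Result: 14


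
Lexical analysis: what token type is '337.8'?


Pattern: digits with a decimal point
Type: FLOAT_LITERAL


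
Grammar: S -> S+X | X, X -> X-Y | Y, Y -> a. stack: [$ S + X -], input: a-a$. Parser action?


no handle; shift 'a'
Action: shift


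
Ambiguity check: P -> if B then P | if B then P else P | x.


dangling else: 'if B then if B then x else x' parses two ways
Ambiguous


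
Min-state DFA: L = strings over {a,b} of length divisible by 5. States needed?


Track length mod 5: states 0..4, accept at 0
Minimal DFA: 5 states


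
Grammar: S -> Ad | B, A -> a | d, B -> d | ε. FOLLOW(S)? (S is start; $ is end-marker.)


$ ∈ FOLLOW(S). For each A -> αBβ: add FIRST(β)\{ε} to FOLLOW(B); if β nullable, add FOLLOW(A).
FOLLOW(S) = {$}


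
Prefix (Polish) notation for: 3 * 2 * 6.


left-to-right (same/higher precedence on left): tree is (* (* 3 2) 6)
Prefix: * * 3 2 6


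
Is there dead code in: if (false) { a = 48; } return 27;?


condition is constant false, so the whole block is unreachable
Dead: 'if (false) { a = 48; }'


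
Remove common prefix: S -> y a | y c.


Common prefix: 'y'
Factored: S -> y S', S' -> a | c


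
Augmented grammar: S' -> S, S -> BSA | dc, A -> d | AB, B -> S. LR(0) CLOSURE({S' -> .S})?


Start: S' -> .S
For each item with dot before a nonterminal B, add B -> .γ for every B-production
Closure: [S' -> .S, S -> .BSA, S -> .dc, B -> .S]


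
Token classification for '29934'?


Pattern: digits only
Type: INTEGER_LITERAL


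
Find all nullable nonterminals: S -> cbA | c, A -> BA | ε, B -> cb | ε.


A nonterminal is nullable iff some alternative derives ε (directly, or every symbol in it is nullable)
Nullable: {A, B}


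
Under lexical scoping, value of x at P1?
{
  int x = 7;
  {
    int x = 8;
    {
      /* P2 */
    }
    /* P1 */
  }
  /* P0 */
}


x declared in the same block as P1
x = 8


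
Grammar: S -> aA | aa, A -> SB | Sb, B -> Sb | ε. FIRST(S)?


Per alternative of S: FIRST(aA) = {a}; FIRST(aa) = {a}
FIRST(S) = {a}


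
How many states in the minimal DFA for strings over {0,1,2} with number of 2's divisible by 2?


Track (count of 2) mod 2: states 0..1, accept at 0
Minimal DFA: 2 states


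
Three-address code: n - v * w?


Break into single-operator statements:
t1 = v * w
t2 = n - t1


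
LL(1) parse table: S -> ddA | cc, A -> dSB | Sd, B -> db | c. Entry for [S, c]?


For [S, c]: 'c' ∈ FIRST(cc)
Entry: S -> cc


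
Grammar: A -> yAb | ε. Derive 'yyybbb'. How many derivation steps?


Derivation: A => yAb => yyAbb => yyyAbbb => yyybbb
Steps: 4


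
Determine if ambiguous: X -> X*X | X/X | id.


'id*id/id' has two parse trees (no precedence encoded between * and /)
Ambiguous


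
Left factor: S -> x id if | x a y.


Common prefix: 'x'
Factored: S -> x S', S' -> id if | a y


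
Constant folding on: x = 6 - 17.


6 - 17 = -11 at compile time
Optimized: x = -11


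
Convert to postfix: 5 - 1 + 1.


Left to right (same or higher precedence on left)
Postfix: 5 1 - 1 +


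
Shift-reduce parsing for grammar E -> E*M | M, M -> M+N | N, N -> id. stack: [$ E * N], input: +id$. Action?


'N' (not preceded by M+) is the handle for M -> N
Action: reduce (M -> N)


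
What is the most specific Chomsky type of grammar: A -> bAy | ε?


Single nonterminal LHS, but b^n y^n is not regular
Classification: Type 2 (Context-Free)


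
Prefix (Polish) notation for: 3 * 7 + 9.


left-to-right (same/higher precedence on left): tree is (+ (* 3 7) 9)
Prefix: + * 3 7 9


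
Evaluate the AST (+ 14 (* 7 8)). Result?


Evaluate inner: (* 7 8) = 56
Evaluate root: (+ 14 56) = 70
Result: 70


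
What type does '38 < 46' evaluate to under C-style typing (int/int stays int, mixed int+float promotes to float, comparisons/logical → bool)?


Operand types: int < int
Rule: comparison yields bool
Result type: bool


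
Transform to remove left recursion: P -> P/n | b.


Left-recursive alternatives: P/n; non-recursive: b
Introduce P': P -> bP', P' -> /nP' | ε


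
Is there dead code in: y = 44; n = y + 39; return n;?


y is read by n's definition; n is returned
No dead code


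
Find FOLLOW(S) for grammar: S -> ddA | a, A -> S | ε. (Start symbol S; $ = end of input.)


$ ∈ FOLLOW(S). For each A -> αBβ: add FIRST(β)\{ε} to FOLLOW(B); if β nullable, add FOLLOW(A).
FOLLOW(S) = {$}


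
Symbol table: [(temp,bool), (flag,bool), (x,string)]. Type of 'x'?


Lookup 'x' → type string


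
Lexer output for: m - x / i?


Scan left to right, longest-match per lexeme
Tokens: ID(m), OP(-), ID(x), OP(/), ID(i)


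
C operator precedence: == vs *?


'*' is multiplicative (level 10); '==' is equality (level 6)
Higher level binds tighter
'*' has higher precedence than '=='


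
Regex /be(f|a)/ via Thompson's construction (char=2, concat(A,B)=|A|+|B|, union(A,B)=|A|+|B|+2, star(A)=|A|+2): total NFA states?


Syntax tree has 4 char leaf(s), 1 union(s), 0 star(s)
chars contribute 4×2 = 8; each union adds +2; each star adds +2
Total: 8 + 2 + 0 = 10 states


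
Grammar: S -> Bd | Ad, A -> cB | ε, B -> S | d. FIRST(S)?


Per alternative of S: FIRST(Bd) = {c, d}; FIRST(Ad) = {c, d}
FIRST(S) = {c, d}


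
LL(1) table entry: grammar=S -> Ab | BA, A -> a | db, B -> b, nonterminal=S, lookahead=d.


For [S, d]: 'd' ∈ FIRST(Ab)
Entry: S -> Ab


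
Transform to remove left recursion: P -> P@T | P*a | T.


Left-recursive alternatives: P@T, P*a; non-recursive: T
Introduce P': P -> TP', P' -> @TP' | *aP' | ε


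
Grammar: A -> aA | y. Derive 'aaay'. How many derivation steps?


Derivation: A => aA => aaA => aaaA => aaay
Steps: 4


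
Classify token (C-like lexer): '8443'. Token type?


Pattern: digits only
Type: INTEGER_LITERAL


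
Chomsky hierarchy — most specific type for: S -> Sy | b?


Left-linear: every RHS is a terminal or one nonterminal followed by a terminal
Classification: Type 3 (Regular)


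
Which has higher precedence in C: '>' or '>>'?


'>>' is shift (level 8); '>' is relational (level 7)
Higher level binds tighter
'>>' has higher precedence than '>'


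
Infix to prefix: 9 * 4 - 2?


left-to-right (same/higher precedence on left): tree is (- (* 9 4) 2)
Prefix: - * 9 4 2


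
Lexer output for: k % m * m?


Scan left to right, longest-match per lexeme
Tokens: ID(k), OP(%), ID(m), OP(*), ID(m)


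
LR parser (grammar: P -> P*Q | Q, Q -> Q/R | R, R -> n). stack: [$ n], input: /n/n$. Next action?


'n' on top is the handle for R -> n
Action: reduce (R -> n)


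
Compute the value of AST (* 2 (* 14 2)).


Evaluate inner: (* 14 2) = 28
Evaluate root: (* 2 28) = 56
Result: 56


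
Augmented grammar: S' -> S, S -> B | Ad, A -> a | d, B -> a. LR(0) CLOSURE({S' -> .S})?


Start: S' -> .S
For each item with dot before a nonterminal B, add B -> .γ for every B-production
Closure: [S' -> .S, S -> .B, S -> .Ad, B -> .a, A -> .a, A -> .d]
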